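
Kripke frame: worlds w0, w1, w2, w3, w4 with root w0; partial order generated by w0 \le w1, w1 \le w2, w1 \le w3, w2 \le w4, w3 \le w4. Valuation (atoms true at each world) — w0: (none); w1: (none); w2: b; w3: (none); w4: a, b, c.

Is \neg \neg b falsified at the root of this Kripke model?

No

w0 \Vdash \neg \neg b: no world accessible from w0 forces \neg b.
So the root w0 forces \neg \neg b; the model is not a countermodel.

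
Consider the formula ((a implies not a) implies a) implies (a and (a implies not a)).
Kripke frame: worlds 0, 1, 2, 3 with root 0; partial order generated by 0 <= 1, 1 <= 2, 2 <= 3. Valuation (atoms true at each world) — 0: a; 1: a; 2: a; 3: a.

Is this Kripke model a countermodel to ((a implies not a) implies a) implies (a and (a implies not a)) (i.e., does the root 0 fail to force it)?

Yes

0 does not force ((a implies not a) implies a) implies (a and (a implies not a)): already at 0 itself, 0 forces (a implies not a) implies a but 0 does not force a and (a implies not a).
0 does not force a and (a implies not a) since 0 fails a implies not a.
So the root 0 does not force ((a implies not a) implies a) implies (a and (a implies not a)); the model is a countermodel.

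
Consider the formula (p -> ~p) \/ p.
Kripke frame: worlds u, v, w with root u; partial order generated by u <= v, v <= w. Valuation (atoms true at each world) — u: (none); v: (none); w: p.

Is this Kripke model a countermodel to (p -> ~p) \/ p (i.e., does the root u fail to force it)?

Yes

u ||-/- (p -> ~p) \/ p: neither disjunct is forced at u.
u ||-/- p -> ~p: at the accessible world w, w ||- p but w ||-/- ~p.
w ||-/- ~p since w is accessible from w and w ||- p.
So the root u does not force (p -> ~p) \/ p; the model is a countermodel.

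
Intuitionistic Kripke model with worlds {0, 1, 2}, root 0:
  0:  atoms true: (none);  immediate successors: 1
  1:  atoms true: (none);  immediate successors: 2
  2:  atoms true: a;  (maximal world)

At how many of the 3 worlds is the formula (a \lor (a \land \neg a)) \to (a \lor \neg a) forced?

0: forces it.
1: forces it.
2: forces it.
Worlds forcing the formula: {0, 1, 2}.

3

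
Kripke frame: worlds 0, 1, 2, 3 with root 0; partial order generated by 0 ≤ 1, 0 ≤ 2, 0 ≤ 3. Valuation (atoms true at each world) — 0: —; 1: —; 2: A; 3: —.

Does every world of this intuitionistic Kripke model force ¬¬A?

No

Not every world: 0 ⊮ ¬¬A.
0 ⊮ ¬¬A since 1 is accessible from 0 and 1 ⊩ ¬A.
1 ⊩ ¬A: no world accessible from 1 forces A.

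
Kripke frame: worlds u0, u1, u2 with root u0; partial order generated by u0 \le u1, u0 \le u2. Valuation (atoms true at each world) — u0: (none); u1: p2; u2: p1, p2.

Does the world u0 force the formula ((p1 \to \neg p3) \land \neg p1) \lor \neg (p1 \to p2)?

No

u0 \nVdash ((p1 \to \neg p3) \land \neg p1) \lor \neg (p1 \to p2): neither disjunct is forced at u0.
u0 \nVdash (p1 \to \neg p3) \land \neg p1 since u0 fails \neg p1.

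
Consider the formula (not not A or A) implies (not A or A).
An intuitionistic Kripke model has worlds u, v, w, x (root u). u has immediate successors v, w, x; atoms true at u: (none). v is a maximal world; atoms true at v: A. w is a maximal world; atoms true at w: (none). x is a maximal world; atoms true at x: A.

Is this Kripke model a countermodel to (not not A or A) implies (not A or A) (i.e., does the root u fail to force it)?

u forces (not not A or A) implies (not A or A): every world accessible from u that forces not not A or A (namely v, x) also forces not A or A.
So the root u forces (not not A or A) implies (not A or A); the model is not a countermodel.

No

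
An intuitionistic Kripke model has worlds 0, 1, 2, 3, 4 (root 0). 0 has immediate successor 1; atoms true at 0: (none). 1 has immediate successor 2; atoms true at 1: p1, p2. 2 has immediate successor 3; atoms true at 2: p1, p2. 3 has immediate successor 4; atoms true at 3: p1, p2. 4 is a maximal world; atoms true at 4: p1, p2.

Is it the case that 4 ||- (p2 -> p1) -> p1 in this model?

Yes

4 ||- (p2 -> p1) -> p1: every world accessible from 4 that forces p2 -> p1 (namely 4) also forces p1.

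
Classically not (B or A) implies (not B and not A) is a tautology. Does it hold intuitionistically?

This is a constructively valid De Morgan direction (negated disjunction to conjunction of negations), which is intuitionistically derivable.
From not (B or A): if B held then B or A would, contradiction — so not B; similarly not A.

Yes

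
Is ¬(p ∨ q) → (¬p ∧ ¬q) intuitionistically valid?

This is a constructively valid De Morgan direction (negated disjunction to conjunction of negations), which is intuitionistically derivable.
From ¬(p ∨ q): if p held then p ∨ q would, contradiction — so ¬p; similarly ¬q.

Yes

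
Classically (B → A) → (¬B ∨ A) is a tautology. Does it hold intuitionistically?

No

This is the material-implication-as-disjunction principle, which is not intuitionistically valid.
A Kripke countermodel: worlds w0, w1; order generated by w0 ≤ w1; atoms true at each world — w0:{}; w1:{A,B}.
w0 ⊮ (B → A) → (¬B ∨ A): already at w0 itself, w0 ⊩ B → A but w0 ⊮ ¬B ∨ A.
w0 ⊮ ¬B ∨ A: neither disjunct is forced at w0.
w0 ⊮ ¬B since w1 is accessible from w0 and w1 ⊩ B.
So the root w0 does not force the formula.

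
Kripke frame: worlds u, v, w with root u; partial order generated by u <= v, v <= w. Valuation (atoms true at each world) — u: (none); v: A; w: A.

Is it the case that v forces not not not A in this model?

v does not force not not not A since v is accessible from v and v forces not not A.
v forces not not A: no world accessible from v forces not A.

No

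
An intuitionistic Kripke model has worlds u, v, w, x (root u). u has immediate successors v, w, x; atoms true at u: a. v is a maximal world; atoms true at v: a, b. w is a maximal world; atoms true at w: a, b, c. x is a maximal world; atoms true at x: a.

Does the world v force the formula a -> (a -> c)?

No

v ||-/- a -> (a -> c): already at v itself, v ||- a but v ||-/- a -> c.
v ||-/- a -> c: already at v itself, v ||- a but v ||-/- c.
v lacks atom c, so v ||-/- c.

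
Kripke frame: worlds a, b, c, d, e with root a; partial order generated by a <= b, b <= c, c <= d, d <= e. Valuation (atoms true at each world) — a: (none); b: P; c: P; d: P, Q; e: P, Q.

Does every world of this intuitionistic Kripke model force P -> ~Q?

No

Not every world: a ||-/- P -> ~Q.
a ||-/- P -> ~Q: at the accessible world b, b ||- P but b ||-/- ~Q.
b ||-/- ~Q since d is accessible from b and d ||- Q.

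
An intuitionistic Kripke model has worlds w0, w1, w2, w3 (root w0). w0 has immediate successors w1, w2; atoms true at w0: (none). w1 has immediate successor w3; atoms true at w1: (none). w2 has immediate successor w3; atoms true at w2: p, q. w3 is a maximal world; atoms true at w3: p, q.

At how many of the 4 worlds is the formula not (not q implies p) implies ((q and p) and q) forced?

w0: forces it.
w1: forces it.
w2: forces it.
w3: forces it.
Worlds forcing the formula: {w0, w1, w2, w3}.

4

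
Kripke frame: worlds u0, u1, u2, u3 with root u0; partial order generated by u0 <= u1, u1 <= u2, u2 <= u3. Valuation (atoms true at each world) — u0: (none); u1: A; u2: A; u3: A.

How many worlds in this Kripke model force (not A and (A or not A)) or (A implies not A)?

u0: does not force it — u0 does not force (not A and (A or not A)) or (A implies not A): neither disjunct is forced at u0.
u1: does not force it.
u2: does not force it.
u3: does not force it.
Worlds forcing the formula: { }.

0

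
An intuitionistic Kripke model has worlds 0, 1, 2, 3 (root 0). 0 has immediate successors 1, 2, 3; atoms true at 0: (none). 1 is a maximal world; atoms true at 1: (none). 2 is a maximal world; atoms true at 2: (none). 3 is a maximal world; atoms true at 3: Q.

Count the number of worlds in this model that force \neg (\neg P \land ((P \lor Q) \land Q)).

0: does not force it — 0 \nVdash \neg (\neg P \land ((P \lor Q) \land Q)) since 3 is accessible from 0 and 3 \Vdash \neg P \land ((P \lor Q) \land Q).
1: forces it.
2: forces it.
3: does not force it.
Worlds forcing the formula: {1, 2}.

2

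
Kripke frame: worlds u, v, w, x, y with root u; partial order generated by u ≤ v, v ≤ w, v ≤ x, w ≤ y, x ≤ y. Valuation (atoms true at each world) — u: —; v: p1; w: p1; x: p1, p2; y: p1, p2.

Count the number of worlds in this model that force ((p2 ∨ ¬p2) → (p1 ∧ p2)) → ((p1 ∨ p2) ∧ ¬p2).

0

u: does not force it — u ⊮ ((p2 ∨ ¬p2) → (p1 ∧ p2)) → ((p1 ∨ p2) ∧ ¬p2): already at u itself, u ⊩ (p2 ∨ ¬p2) → (p1 ∧ p2) but u ⊮ (p1 ∨ p2) ∧ ¬p2.
v: does not force it — v ⊮ ((p2 ∨ ¬p2) → (p1 ∧ p2)) → ((p1 ∨ p2) ∧ ¬p2): already at v itself, v ⊩ (p2 ∨ ¬p2) → (p1 ∧ p2) but v ⊮ (p1 ∨ p2) ∧ ¬p2.
w: does not force it.
x: does not force it.
y: does not force it.
Worlds forcing the formula: { }.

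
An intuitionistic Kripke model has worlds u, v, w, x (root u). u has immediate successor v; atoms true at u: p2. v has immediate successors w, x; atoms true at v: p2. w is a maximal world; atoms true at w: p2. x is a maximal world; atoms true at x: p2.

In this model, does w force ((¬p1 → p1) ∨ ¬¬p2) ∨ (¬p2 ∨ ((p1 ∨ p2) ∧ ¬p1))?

w ⊩ ((¬p1 → p1) ∨ ¬¬p2) ∨ (¬p2 ∨ ((p1 ∨ p2) ∧ ¬p1)) via the disjunct (¬p1 → p1) ∨ ¬¬p2.

Yes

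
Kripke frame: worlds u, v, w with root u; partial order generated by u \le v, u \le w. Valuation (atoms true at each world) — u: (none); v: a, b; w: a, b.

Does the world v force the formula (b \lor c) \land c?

v \nVdash (b \lor c) \land c since v fails c.

No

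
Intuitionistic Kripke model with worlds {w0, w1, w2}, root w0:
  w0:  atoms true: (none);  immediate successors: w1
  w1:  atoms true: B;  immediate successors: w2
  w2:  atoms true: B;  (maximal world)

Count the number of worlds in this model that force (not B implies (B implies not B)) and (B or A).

w0: does not force it — w0 does not force (not B implies (B implies not B)) and (B or A) since w0 fails B or A.
w1: forces it.
w2: forces it.
Worlds forcing the formula: {w1, w2}.

2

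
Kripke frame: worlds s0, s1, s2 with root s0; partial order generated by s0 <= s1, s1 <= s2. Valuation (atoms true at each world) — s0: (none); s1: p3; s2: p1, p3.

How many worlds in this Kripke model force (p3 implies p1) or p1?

s0: does not force it — s0 does not force (p3 implies p1) or p1: neither disjunct is forced at s0.
s1: does not force it.
s2: forces it.
Worlds forcing the formula: {s2}.

1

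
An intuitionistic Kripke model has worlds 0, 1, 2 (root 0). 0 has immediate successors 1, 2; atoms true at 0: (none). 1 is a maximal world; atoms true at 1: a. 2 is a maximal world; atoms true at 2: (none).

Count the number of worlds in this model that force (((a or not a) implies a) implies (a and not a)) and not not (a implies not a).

1

0: does not force it — 0 does not force (((a or not a) implies a) implies (a and not a)) and not not (a implies not a) since 0 fails ((a or not a) implies a) implies (a and not a).
1: does not force it — 1 does not force (((a or not a) implies a) implies (a and not a)) and not not (a implies not a) since 1 fails ((a or not a) implies a) implies (a and not a).
2: forces it.
Worlds forcing the formula: {2}.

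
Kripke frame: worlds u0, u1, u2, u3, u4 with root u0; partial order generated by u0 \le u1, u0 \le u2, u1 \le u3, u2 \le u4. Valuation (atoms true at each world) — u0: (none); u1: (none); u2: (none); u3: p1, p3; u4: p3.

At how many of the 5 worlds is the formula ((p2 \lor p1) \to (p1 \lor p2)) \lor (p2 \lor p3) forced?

5

u0: forces it.
u1: forces it.
u2: forces it.
u3: forces it.
u4: forces it.
Worlds forcing the formula: {u0, u1, u2, u3, u4}.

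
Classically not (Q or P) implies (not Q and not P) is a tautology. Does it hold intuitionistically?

Yes

This is a constructively valid De Morgan direction (negated disjunction to conjunction of negations), which is intuitionistically derivable.
From not (Q or P): if Q held then Q or P would, contradiction — so not Q; similarly not P.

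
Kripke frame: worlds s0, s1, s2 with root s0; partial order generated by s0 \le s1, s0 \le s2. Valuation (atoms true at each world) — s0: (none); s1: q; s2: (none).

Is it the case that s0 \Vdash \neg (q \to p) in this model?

s0 \nVdash \neg (q \to p) since s2 is accessible from s0 and s2 \Vdash q \to p.
s2 \Vdash q \to p vacuously: no world accessible from s2 forces the antecedent q.

No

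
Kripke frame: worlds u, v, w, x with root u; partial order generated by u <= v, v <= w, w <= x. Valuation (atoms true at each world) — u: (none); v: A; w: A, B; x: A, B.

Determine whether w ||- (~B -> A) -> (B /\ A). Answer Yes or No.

Yes

w ||- (~B -> A) -> (B /\ A): every world accessible from w that forces ~B -> A (namely w, x) also forces B /\ A.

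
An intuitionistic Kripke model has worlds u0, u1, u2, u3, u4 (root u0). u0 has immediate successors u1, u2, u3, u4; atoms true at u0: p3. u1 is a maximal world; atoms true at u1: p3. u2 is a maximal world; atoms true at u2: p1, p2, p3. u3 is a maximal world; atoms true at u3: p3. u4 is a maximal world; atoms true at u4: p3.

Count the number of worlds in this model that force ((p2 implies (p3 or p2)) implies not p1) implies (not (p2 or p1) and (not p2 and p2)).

u0: does not force it — u0 does not force ((p2 implies (p3 or p2)) implies not p1) implies (not (p2 or p1) and (not p2 and p2)): at the accessible world u1, u1 forces (p2 implies (p3 or p2)) implies not p1 but u1 does not force not (p2 or p1) and (not p2 and p2).
u1: does not force it — u1 does not force ((p2 implies (p3 or p2)) implies not p1) implies (not (p2 or p1) and (not p2 and p2)): already at u1 itself, u1 forces (p2 implies (p3 or p2)) implies not p1 but u1 does not force not (p2 or p1) and (not p2 and p2).
u2: forces it.
u3: does not force it — u3 does not force ((p2 implies (p3 or p2)) implies not p1) implies (not (p2 or p1) and (not p2 and p2)): already at u3 itself, u3 forces (p2 implies (p3 or p2)) implies not p1 but u3 does not force not (p2 or p1) and (not p2 and p2).
u4: does not force it.
Worlds forcing the formula: {u2}.

1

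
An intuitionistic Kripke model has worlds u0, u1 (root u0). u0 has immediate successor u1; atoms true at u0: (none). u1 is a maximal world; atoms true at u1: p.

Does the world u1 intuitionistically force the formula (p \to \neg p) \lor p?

Yes

u1 \Vdash (p \to \neg p) \lor p via the disjunct p.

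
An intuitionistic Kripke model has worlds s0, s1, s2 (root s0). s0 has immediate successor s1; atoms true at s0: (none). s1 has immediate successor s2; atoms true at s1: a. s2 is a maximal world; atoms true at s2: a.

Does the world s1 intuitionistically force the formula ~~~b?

s1 ||- ~~~b: no world accessible from s1 forces ~~b.

Yes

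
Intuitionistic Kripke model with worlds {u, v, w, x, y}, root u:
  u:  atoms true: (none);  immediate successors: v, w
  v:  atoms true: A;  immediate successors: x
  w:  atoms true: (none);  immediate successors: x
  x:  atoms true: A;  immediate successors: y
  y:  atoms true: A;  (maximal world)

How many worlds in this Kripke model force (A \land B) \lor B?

u: does not force it — u \nVdash (A \land B) \lor B: neither disjunct is forced at u.
v: does not force it — v \nVdash (A \land B) \lor B: neither disjunct is forced at v.
w: does not force it — w \nVdash (A \land B) \lor B: neither disjunct is forced at w.
x: does not force it.
y: does not force it.
Worlds forcing the formula: { }.

0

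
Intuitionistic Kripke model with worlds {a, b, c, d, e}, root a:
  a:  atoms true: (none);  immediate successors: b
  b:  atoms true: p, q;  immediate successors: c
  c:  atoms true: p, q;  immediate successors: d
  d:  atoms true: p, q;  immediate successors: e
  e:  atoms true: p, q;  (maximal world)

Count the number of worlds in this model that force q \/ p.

4

a: does not force it — a ||-/- q \/ p: neither disjunct is forced at a.
b: forces it.
c: forces it.
d: forces it.
e: forces it.
Worlds forcing the formula: {b, c, d, e}.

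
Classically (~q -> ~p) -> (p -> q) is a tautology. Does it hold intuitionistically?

This is the converse of contraposition, which is not intuitionistically valid.
A Kripke countermodel: worlds s0, s1; order generated by s0 <= s1; atoms true at each world — s0:{p}; s1:{p,q}.
s0 ||-/- (~q -> ~p) -> (p -> q): already at s0 itself, s0 ||- ~q -> ~p but s0 ||-/- p -> q.
s0 ||-/- p -> q: already at s0 itself, s0 ||- p but s0 ||-/- q.
s0 lacks atom q, so s0 ||-/- q.
So the root s0 does not force the formula.

No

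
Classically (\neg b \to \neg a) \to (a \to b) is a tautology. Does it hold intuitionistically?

This is the converse of contraposition, which is not intuitionistically valid.
A Kripke countermodel: worlds u, v; order generated by u \le v; atoms true at each world — u:{a}; v:{a,b}.
u \nVdash (\neg b \to \neg a) \to (a \to b): already at u itself, u \Vdash \neg b \to \neg a but u \nVdash a \to b.
u \nVdash a \to b: already at u itself, u \Vdash a but u \nVdash b.
u lacks atom b, so u \nVdash b.
So the root u does not force the formula.

No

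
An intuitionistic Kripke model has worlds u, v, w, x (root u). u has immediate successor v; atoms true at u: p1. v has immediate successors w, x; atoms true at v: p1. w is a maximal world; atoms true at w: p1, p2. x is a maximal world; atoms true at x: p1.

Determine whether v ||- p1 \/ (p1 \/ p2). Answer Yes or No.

Yes

v ||- p1 \/ (p1 \/ p2) via the disjunct p1.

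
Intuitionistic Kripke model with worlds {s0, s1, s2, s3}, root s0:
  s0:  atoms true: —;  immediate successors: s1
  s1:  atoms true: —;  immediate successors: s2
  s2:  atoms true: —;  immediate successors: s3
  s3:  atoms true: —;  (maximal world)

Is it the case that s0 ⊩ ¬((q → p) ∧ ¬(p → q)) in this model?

Yes

s0 ⊩ ¬((q → p) ∧ ¬(p → q)): no world accessible from s0 forces (q → p) ∧ ¬(p → q).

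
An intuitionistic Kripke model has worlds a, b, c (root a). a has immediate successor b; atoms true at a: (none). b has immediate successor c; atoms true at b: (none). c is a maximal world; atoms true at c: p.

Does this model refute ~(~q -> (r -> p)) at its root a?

Yes

a ||-/- ~(~q -> (r -> p)) since a is accessible from a and a ||- ~q -> (r -> p).
a ||- ~q -> (r -> p): every world accessible from a that forces ~q (namely a, b, c) also forces r -> p.
So the root a does not force ~(~q -> (r -> p)); the model is a countermodel.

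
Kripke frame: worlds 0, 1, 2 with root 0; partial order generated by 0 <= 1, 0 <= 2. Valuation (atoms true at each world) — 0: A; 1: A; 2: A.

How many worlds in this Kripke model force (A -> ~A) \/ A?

3

0: forces it.
1: forces it.
2: forces it.
Worlds forcing the formula: {0, 1, 2}.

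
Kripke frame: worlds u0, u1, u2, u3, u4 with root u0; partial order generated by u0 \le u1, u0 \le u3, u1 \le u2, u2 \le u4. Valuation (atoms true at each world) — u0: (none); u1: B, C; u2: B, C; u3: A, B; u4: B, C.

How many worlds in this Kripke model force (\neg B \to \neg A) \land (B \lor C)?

4

u0: does not force it — u0 \nVdash (\neg B \to \neg A) \land (B \lor C) since u0 fails B \lor C.
u1: forces it.
u2: forces it.
u3: forces it.
u4: forces it.
Worlds forcing the formula: {u1, u2, u3, u4}.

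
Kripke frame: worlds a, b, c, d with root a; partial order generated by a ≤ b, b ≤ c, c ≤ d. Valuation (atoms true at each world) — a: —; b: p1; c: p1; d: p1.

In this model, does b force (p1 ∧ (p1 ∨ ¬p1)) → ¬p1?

b ⊮ (p1 ∧ (p1 ∨ ¬p1)) → ¬p1: already at b itself, b ⊩ p1 ∧ (p1 ∨ ¬p1) but b ⊮ ¬p1.
b ⊮ ¬p1 since b is accessible from b and b ⊩ p1.

No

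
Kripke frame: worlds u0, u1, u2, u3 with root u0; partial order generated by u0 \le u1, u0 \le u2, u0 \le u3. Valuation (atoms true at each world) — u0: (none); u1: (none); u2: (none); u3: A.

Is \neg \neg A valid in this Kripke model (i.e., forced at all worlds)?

Not every world: u0 \nVdash \neg \neg A.
u0 \nVdash \neg \neg A since u1 is accessible from u0 and u1 \Vdash \neg A.
u1 \Vdash \neg A: no world accessible from u1 forces A.

No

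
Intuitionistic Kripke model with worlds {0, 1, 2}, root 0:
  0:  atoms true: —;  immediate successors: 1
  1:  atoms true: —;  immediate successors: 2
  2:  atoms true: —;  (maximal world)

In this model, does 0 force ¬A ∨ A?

0 ⊩ ¬A ∨ A via the disjunct ¬A.

Yes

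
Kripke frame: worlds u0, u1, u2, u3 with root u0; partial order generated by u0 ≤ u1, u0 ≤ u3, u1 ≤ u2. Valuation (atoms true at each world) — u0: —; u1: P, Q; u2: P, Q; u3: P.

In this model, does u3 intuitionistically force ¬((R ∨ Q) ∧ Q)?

Yes

u3 ⊩ ¬((R ∨ Q) ∧ Q): no world accessible from u3 forces (R ∨ Q) ∧ Q.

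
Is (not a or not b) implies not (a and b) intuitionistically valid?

Yes

This is a constructively valid De Morgan direction (disjunction of negations to negated conjunction), which is intuitionistically derivable.
If not a holds at a world then no accessible world forces a, hence none forces a and b; likewise for not b.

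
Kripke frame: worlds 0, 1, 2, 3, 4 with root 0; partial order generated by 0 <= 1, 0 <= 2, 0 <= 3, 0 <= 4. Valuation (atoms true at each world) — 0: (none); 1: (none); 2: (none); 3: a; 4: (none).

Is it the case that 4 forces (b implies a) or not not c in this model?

4 forces (b implies a) or not not c via the disjunct b implies a.

Yes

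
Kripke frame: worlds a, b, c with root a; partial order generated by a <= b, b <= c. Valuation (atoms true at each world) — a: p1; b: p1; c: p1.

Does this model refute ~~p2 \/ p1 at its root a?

a ||- ~~p2 \/ p1 via the disjunct p1.
So the root a forces ~~p2 \/ p1; the model is not a countermodel.

No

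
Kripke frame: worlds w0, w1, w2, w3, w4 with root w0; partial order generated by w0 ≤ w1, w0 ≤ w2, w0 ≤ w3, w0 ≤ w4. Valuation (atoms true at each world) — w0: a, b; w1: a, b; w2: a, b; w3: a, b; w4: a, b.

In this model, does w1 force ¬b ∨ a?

Yes

w1 ⊩ ¬b ∨ a via the disjunct a.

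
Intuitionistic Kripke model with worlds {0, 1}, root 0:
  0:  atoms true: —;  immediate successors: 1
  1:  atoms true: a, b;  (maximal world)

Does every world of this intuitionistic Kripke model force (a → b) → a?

Not every world: 0 ⊮ (a → b) → a.
0 ⊮ (a → b) → a: already at 0 itself, 0 ⊩ a → b but 0 ⊮ a.
0 lacks atom a, so 0 ⊮ a.

No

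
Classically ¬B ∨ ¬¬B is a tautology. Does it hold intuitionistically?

This is the weak law of excluded middle, which is not intuitionistically valid.
A Kripke countermodel: worlds s0, s1, s2; order generated by s0 ≤ s1, s0 ≤ s2; atoms true at each world — s0:{}; s1:{B}; s2:{}.
s0 ⊮ ¬B ∨ ¬¬B: neither disjunct is forced at s0.
s0 ⊮ ¬B since s1 is accessible from s0 and s1 ⊩ B.
So the root s0 does not force the formula.

No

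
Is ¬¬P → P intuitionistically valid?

No

This is double-negation elimination, which is not intuitionistically valid.
A Kripke countermodel: worlds w0, w1; order generated by w0 ≤ w1; atoms true at each world — w0:{}; w1:{P}.
w0 ⊮ ¬¬P → P: already at w0 itself, w0 ⊩ ¬¬P but w0 ⊮ P.
w0 lacks atom P, so w0 ⊮ P.
So the root w0 does not force the formula.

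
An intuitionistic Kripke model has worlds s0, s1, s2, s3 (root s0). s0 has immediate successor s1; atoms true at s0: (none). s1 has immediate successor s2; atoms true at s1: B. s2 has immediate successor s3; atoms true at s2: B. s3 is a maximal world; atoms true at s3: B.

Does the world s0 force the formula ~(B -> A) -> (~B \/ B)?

s0 ||-/- ~(B -> A) -> (~B \/ B): already at s0 itself, s0 ||- ~(B -> A) but s0 ||-/- ~B \/ B.
s0 ||-/- ~B \/ B: neither disjunct is forced at s0.
s0 ||-/- ~B since s1 is accessible from s0 and s1 ||- B.

No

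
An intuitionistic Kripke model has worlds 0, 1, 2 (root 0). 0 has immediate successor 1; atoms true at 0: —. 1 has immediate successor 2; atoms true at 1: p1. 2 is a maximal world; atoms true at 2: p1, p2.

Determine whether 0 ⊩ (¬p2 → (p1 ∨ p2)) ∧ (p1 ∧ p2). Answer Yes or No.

0 ⊮ (¬p2 → (p1 ∨ p2)) ∧ (p1 ∧ p2) since 0 fails p1 ∧ p2.

No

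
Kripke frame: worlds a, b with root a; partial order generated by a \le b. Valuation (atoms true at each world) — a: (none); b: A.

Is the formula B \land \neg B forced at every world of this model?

No

Not every world: a \nVdash B \land \neg B.
a \nVdash B \land \neg B since a fails B.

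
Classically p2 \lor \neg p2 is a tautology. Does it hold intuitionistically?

This is the law of excluded middle, which is not intuitionistically valid.
A Kripke countermodel: worlds w0, w1; order generated by w0 \le w1; atoms true at each world — w0:{}; w1:{p2}.
w0 \nVdash p2 \lor \neg p2: neither disjunct is forced at w0.
w0 lacks atom p2, so w0 \nVdash p2.
So the root w0 does not force the formula.

No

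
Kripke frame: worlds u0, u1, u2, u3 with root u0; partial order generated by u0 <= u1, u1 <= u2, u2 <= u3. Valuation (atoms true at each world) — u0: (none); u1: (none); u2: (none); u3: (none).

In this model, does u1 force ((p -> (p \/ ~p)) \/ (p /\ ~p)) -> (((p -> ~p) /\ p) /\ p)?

No

u1 ||-/- ((p -> (p \/ ~p)) \/ (p /\ ~p)) -> (((p -> ~p) /\ p) /\ p): already at u1 itself, u1 ||- (p -> (p \/ ~p)) \/ (p /\ ~p) but u1 ||-/- ((p -> ~p) /\ p) /\ p.
u1 ||-/- ((p -> ~p) /\ p) /\ p since u1 fails (p -> ~p) /\ p.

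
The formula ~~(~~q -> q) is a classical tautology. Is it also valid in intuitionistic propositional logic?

This is the double negation of double-negation elimination, which is intuitionistically derivable.
By Glivenko's theorem the double negation of any classical propositional tautology is intuitionistically provable; ~~q -> q is classically a tautology.

Yes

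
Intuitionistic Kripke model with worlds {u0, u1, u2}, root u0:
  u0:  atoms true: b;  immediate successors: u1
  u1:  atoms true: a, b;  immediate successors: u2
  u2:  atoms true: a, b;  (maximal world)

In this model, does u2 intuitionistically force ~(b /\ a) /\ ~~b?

No

u2 ||-/- ~(b /\ a) /\ ~~b since u2 fails ~(b /\ a).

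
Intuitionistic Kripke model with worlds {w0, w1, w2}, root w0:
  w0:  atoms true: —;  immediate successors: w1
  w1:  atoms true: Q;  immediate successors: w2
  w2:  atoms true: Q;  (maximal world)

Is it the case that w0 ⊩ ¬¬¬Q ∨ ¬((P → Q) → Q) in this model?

No

w0 ⊮ ¬¬¬Q ∨ ¬((P → Q) → Q): neither disjunct is forced at w0.
w0 ⊮ ¬¬¬Q since w0 is accessible from w0 and w0 ⊩ ¬¬Q.
w0 ⊩ ¬¬Q: no world accessible from w0 forces ¬Q.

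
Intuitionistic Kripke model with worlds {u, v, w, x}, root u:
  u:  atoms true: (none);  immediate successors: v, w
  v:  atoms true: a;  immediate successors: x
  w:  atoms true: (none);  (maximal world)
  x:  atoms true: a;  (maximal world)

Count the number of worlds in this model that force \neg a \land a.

u: does not force it — u \nVdash \neg a \land a since u fails \neg a.
v: does not force it — v \nVdash \neg a \land a since v fails \neg a.
w: does not force it.
x: does not force it.
Worlds forcing the formula: { }.

0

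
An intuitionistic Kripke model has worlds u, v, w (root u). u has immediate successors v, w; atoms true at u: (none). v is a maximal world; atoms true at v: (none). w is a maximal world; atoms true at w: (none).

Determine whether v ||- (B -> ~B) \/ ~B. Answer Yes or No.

v ||- (B -> ~B) \/ ~B via the disjunct B -> ~B.

Yes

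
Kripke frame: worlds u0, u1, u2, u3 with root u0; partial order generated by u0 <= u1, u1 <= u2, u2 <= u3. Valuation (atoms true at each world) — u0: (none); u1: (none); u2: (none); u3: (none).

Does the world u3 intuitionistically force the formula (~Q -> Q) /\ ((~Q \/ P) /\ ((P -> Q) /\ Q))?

No

u3 ||-/- (~Q -> Q) /\ ((~Q \/ P) /\ ((P -> Q) /\ Q)) since u3 fails ~Q -> Q.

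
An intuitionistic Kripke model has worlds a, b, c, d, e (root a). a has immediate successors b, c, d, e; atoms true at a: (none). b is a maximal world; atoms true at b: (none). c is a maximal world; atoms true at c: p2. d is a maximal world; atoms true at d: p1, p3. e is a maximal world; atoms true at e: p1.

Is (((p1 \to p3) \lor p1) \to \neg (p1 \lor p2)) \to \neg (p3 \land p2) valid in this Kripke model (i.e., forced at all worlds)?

a \Vdash (((p1 \to p3) \lor p1) \to \neg (p1 \lor p2)) \to \neg (p3 \land p2): every world accessible from a that forces ((p1 \to p3) \lor p1) \to \neg (p1 \lor p2) (namely b) also forces \neg (p3 \land p2).
Since the root a forces (((p1 \to p3) \lor p1) \to \neg (p1 \lor p2)) \to \neg (p3 \land p2) and forcing is persistent (monotone upward), every world forces it.

Yes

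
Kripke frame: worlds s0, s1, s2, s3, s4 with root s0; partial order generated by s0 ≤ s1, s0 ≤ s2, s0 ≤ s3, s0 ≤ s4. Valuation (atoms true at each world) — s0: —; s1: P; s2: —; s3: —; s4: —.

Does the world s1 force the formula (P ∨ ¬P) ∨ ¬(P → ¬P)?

s1 ⊩ (P ∨ ¬P) ∨ ¬(P → ¬P) via the disjunct P ∨ ¬P.

Yes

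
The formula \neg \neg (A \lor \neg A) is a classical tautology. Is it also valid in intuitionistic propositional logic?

Yes

This is the double negation of excluded middle, which is intuitionistically derivable.
Assuming \neg (A \lor \neg A): from A we'd get A \lor \neg A, so \neg A; but then A \lor \neg A again — contradiction. Hence \neg \neg (A \lor \neg A).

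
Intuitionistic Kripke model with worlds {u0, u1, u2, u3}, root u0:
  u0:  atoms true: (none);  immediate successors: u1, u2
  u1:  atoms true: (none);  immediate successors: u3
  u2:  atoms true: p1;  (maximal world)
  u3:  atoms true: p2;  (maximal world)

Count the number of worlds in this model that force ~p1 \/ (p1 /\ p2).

u0: does not force it — u0 ||-/- ~p1 \/ (p1 /\ p2): neither disjunct is forced at u0.
u1: forces it.
u2: does not force it — u2 ||-/- ~p1 \/ (p1 /\ p2): neither disjunct is forced at u2.
u3: forces it.
Worlds forcing the formula: {u1, u3}.

2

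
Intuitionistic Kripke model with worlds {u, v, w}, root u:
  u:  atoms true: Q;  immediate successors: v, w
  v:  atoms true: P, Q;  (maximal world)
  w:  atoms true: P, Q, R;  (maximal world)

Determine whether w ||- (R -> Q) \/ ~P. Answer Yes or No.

Yes

w ||- (R -> Q) \/ ~P via the disjunct R -> Q.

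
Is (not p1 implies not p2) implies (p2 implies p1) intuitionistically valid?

This is the converse of contraposition, which is not intuitionistically valid.
A Kripke countermodel: worlds 0, 1; order generated by 0 <= 1; atoms true at each world — 0:{p2}; 1:{p1,p2}.
0 does not force (not p1 implies not p2) implies (p2 implies p1): already at 0 itself, 0 forces not p1 implies not p2 but 0 does not force p2 implies p1.
0 does not force p2 implies p1: already at 0 itself, 0 forces p2 but 0 does not force p1.
0 lacks atom p1, so 0 does not force p1.
So the root 0 does not force the formula.

No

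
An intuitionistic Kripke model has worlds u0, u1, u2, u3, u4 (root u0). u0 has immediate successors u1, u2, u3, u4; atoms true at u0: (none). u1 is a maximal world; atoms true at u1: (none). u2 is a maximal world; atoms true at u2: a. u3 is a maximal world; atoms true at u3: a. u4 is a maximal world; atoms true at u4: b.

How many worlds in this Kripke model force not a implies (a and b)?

u0: does not force it — u0 does not force not a implies (a and b): at the accessible world u1, u1 forces not a but u1 does not force a and b.
u1: does not force it — u1 does not force not a implies (a and b): already at u1 itself, u1 forces not a but u1 does not force a and b.
u2: forces it.
u3: forces it.
u4: does not force it.
Worlds forcing the formula: {u2, u3}.

2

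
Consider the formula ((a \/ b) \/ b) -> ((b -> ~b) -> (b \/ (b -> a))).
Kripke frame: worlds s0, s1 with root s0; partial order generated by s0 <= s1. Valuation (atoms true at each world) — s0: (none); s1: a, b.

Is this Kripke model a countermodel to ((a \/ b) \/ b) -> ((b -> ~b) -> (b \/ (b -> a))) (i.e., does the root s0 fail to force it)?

No

s0 ||- ((a \/ b) \/ b) -> ((b -> ~b) -> (b \/ (b -> a))): every world accessible from s0 that forces (a \/ b) \/ b (namely s1) also forces (b -> ~b) -> (b \/ (b -> a)).
So the root s0 forces ((a \/ b) \/ b) -> ((b -> ~b) -> (b \/ (b -> a))); the model is not a countermodel.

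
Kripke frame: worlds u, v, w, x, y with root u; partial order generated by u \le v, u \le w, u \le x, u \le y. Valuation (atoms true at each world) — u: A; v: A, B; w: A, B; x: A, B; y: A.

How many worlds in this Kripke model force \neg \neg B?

u: does not force it — u \nVdash \neg \neg B since y is accessible from u and y \Vdash \neg B.
v: forces it.
w: forces it.
x: forces it.
y: does not force it.
Worlds forcing the formula: {v, w, x}.

3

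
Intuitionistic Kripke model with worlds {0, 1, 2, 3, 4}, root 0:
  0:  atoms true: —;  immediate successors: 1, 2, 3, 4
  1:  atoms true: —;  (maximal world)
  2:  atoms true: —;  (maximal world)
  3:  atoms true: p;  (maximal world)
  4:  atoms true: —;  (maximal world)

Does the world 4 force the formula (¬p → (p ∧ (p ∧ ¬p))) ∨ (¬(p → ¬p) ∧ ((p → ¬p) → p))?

No

4 ⊮ (¬p → (p ∧ (p ∧ ¬p))) ∨ (¬(p → ¬p) ∧ ((p → ¬p) → p)): neither disjunct is forced at 4.
4 ⊮ ¬p → (p ∧ (p ∧ ¬p)): already at 4 itself, 4 ⊩ ¬p but 4 ⊮ p ∧ (p ∧ ¬p).
4 ⊮ p ∧ (p ∧ ¬p) since 4 fails p.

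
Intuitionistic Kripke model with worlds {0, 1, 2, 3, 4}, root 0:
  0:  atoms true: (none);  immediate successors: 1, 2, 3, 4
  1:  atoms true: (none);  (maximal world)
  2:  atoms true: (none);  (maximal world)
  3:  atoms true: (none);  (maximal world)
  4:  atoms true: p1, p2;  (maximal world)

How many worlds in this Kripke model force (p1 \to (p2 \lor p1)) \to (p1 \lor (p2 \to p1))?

0: forces it.
1: forces it.
2: forces it.
3: forces it.
4: forces it.
Worlds forcing the formula: {0, 1, 2, 3, 4}.

5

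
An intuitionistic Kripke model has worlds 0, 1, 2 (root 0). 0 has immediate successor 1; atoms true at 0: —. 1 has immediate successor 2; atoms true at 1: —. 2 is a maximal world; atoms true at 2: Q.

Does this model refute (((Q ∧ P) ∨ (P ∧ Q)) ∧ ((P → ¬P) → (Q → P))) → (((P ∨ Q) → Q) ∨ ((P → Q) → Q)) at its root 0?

No

0 ⊩ (((Q ∧ P) ∨ (P ∧ Q)) ∧ ((P → ¬P) → (Q → P))) → (((P ∨ Q) → Q) ∨ ((P → Q) → Q)) vacuously: no world accessible from 0 forces the antecedent ((Q ∧ P) ∨ (P ∧ Q)) ∧ ((P → ¬P) → (Q → P)).
So the root 0 forces (((Q ∧ P) ∨ (P ∧ Q)) ∧ ((P → ¬P) → (Q → P))) → (((P ∨ Q) → Q) ∨ ((P → Q) → Q)); the model is not a countermodel.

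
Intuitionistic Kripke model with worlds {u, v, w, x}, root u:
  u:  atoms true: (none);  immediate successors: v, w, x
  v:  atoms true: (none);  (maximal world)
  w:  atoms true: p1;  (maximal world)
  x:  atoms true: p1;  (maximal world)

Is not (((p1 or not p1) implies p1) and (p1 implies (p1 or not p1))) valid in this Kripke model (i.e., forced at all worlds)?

Not every world: u does not force not (((p1 or not p1) implies p1) and (p1 implies (p1 or not p1))).
u does not force not (((p1 or not p1) implies p1) and (p1 implies (p1 or not p1))) since w is accessible from u and w forces ((p1 or not p1) implies p1) and (p1 implies (p1 or not p1)).
w forces ((p1 or not p1) implies p1) and (p1 implies (p1 or not p1)) since w forces both conjuncts.

No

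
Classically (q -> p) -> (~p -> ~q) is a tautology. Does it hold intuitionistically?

Yes

This is the forward direction of contraposition, which is intuitionistically derivable.
Assume q -> p and ~p. If q held then p would follow, contradicting ~p; so ~q.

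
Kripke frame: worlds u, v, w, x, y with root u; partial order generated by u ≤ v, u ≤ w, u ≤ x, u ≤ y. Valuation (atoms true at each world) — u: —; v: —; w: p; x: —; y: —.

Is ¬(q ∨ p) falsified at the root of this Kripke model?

u ⊮ ¬(q ∨ p) since w is accessible from u and w ⊩ q ∨ p.
w ⊩ q ∨ p via the disjunct p.
So the root u does not force ¬(q ∨ p); the model is a countermodel.

Yes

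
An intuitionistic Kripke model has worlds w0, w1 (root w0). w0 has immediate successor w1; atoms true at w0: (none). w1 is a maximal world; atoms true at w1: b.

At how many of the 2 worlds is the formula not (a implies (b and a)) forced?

w0: does not force it — w0 does not force not (a implies (b and a)) since w0 is accessible from w0 and w0 forces a implies (b and a).
w1: does not force it.
Worlds forcing the formula: { }.

0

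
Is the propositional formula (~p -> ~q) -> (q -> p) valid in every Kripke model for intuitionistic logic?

This is the converse of contraposition, which is not intuitionistically valid.
A Kripke countermodel: worlds a, b; order generated by a <= b; atoms true at each world — a:{q}; b:{p,q}.
a ||-/- (~p -> ~q) -> (q -> p): already at a itself, a ||- ~p -> ~q but a ||-/- q -> p.
a ||-/- q -> p: already at a itself, a ||- q but a ||-/- p.
a lacks atom p, so a ||-/- p.
So the root a does not force the formula.

No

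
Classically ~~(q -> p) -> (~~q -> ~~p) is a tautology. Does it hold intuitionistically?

Yes

This is the distribution of double negation over implication, which is intuitionistically derivable.
Assume ~~(q -> p) and ~~q; suppose ~p. Then q -> p would give ~q (by contraposition), contradicting ~~q; so ~(q -> p), contradicting ~~(q -> p). Hence ~~p.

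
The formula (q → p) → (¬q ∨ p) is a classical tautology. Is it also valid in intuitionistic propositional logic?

No

This is the material-implication-as-disjunction principle, which is not intuitionistically valid.
A Kripke countermodel: worlds u, v; order generated by u ≤ v; atoms true at each world — u:{}; v:{p,q}.
u ⊮ (q → p) → (¬q ∨ p): already at u itself, u ⊩ q → p but u ⊮ ¬q ∨ p.
u ⊮ ¬q ∨ p: neither disjunct is forced at u.
u ⊮ ¬q since v is accessible from u and v ⊩ q.
So the root u does not force the formula.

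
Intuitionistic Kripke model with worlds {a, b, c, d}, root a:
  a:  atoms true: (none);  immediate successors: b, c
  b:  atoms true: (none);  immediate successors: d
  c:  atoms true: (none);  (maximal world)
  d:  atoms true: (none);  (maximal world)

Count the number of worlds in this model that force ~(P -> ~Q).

a: does not force it — a ||-/- ~(P -> ~Q) since a is accessible from a and a ||- P -> ~Q.
b: does not force it — b ||-/- ~(P -> ~Q) since b is accessible from b and b ||- P -> ~Q.
c: does not force it.
d: does not force it.
Worlds forcing the formula: { }.

0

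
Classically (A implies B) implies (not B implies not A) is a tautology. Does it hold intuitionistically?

This is the forward direction of contraposition, which is intuitionistically derivable.
Assume A implies B and not B. If A held then B would follow, contradicting not B; so not A.

Yes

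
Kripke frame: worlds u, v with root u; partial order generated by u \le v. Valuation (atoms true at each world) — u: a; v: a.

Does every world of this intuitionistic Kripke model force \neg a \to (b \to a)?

u \Vdash \neg a \to (b \to a) vacuously: no world accessible from u forces the antecedent \neg a.
Since the root u forces \neg a \to (b \to a) and forcing is persistent (monotone upward), every world forces it.

Yes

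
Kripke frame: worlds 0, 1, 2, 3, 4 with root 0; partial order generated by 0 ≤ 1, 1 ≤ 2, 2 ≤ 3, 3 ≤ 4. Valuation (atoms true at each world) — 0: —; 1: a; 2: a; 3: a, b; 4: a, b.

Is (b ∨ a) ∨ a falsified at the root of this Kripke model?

Yes

0 ⊮ (b ∨ a) ∨ a: neither disjunct is forced at 0.
0 ⊮ b ∨ a: neither disjunct is forced at 0.
0 lacks atom b, so 0 ⊮ b.
So the root 0 does not force (b ∨ a) ∨ a; the model is a countermodel.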